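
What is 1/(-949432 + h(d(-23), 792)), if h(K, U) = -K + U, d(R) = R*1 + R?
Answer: -1/948594 ≈ -1.0542e-6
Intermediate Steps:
d(R) = 2*R (d(R) = R + R = 2*R)
h(K, U) = U - K
1/(-949432 + h(d(-23), 792)) = 1/(-949432 + (792 - 2*(-23))) = 1/(-949432 + (792 - 1*(-46))) = 1/(-949432 + (792 + 46)) = 1/(-949432 + 838) = 1/(-948594) = -1/948594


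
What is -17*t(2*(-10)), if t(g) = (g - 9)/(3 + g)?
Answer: -29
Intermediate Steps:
t(g) = (-9 + g)/(3 + g)
-17*t(2*(-10)) = -17*(-9 + 2*(-10))/(3 + 2*(-10)) = -17*(-9 - 20)/(3 - 20) = -17*(-29)/(-17) = -(-1)*(-29) = -17*29/17 = -29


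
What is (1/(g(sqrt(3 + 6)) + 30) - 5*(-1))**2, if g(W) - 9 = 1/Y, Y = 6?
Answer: 1394761/55225 ≈ 25.256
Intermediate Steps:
g(W) = 55/6 (g(W) = 9 + 1/6 = 55/6)
(1/(g(sqrt(3 + 6)) + 30) - 5*(-1))**2 = (1/(55/6 + 30) - 5*(-1))**2 = (1/(235/6) + 5)**2 = (6/235 + 5)**2 = (1181/235)**2 = 1394761/55225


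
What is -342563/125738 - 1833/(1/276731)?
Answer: -63780339684737/125738 ≈ -5.0725e+8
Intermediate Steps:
-342563/125738 - 1833/(1/276731) = -342563*1/125738 - 1833/1/276731 = -342563/125738 - 1833*276731 = -342563/125738 - 507247923 = -63780339684737/125738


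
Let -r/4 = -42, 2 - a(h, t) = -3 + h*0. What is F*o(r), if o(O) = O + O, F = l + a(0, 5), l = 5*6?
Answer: 11760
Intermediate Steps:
a(h, t) = 5 (a(h, t) = 2 - (-3 + h*0) = 2 - (-3 + 0) = 2 - 1*(-3) = 2 + 3 = 5)
l = 30
F = 35 (F = 30 + 5 = 35)
r = 168 (r = -4*(-42) = 168)
o(O) = 2*O
F*o(r) = 35*(2*168) = 35*336 = 11760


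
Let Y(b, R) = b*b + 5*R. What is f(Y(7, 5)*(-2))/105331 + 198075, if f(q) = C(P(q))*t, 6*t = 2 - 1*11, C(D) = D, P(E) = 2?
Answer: 20863437822/105331 ≈ 1.9808e+5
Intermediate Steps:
t = -3/2 (t = (2 - 1*11)/6 = (2 - 11)/6 = (⅙)*(-9) = -3/2 ≈ -1.5000)
Y(b, R) = b² + 5*R
f(q) = -3 (f(q) = 2*(-3/2) = -3)
f(Y(7, 5)*(-2))/105331 + 198075 = -3/105331 + 198075 = 20863437822/105331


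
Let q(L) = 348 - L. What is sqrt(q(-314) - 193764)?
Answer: I*sqrt(193102) ≈ 439.43*I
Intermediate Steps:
sqrt(q(-314) - 193764) = sqrt((348 - 1*(-314)) - 193764) = sqrt((348 + 314) - 193764) = sqrt(662 - 193764) = sqrt(-193102) = I*sqrt(193102)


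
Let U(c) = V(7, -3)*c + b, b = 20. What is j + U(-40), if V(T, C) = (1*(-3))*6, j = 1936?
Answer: 2676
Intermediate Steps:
V(T, C) = -18 (V(T, C) = -3*6 = -18)
U(c) = 20 - 18*c (U(c) = -18*c + 20 = 20 - 18*c)
j + U(-40) = 1936 + (20 - 18*(-40)) = 1936 + (20 + 720) = 1936 + 740 = 2676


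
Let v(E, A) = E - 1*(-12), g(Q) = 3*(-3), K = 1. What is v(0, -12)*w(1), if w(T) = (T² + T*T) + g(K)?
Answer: -84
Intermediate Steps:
g(Q) = -9
v(E, A) = 12 + E (v(E, A) = E + 12 = 12 + E)
w(T) = -9 + 2*T² (w(T) = (T² + T*T) - 9 = (T² + T²) - 9 = 2*T² - 9 = -9 + 2*T²)
v(0, -12)*w(1) = (12 + 0)*(-9 + 2*1²) = 12*(-9 + 2*1) = 12*(-9 + 2) = 12*(-7) = -84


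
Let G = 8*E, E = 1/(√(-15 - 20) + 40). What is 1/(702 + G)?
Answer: 574045/403091942 + 2*I*√35/201545971 ≈ 0.0014241 + 5.8707e-8*I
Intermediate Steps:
E = 1/(40 + I*√35) (E = 1/(√(-35) + 40) = 1/(I*√35 + 40) = 1/(40 + I*√35) ≈ 0.024465 - 0.0036184*I)
G = 64/327 - 8*I*√35/1635 (G = 8*(8/327 - I*√35/1635) = 64/327 - 8*I*√35/1635 ≈ 0.19572 - 0.028947*I)
1/(702 + G) = 1/(702 + (64/327 - 8*I*√35/1635)) = 1/(229618/327 - 8*I*√35/1635)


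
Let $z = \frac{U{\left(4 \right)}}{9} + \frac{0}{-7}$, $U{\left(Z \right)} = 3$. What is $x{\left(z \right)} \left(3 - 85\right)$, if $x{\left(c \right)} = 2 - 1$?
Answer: $-82$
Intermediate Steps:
$z = \frac{1}{3}$ ($z = \frac{3}{9} + \frac{0}{-7} = 3 \cdot \frac{1}{9} + 0 \left(- \frac{1}{7}\right) = \frac{1}{3} + 0 = \frac{1}{3} \approx 0.33333$)
$x{\left(c \right)} = 1$ ($x{\left(c \right)} = 2 - 1 = 1$)
$x{\left(z \right)} \left(3 - 85\right) = 1 \left(3 - 85\right) = 1 \left(-82\right) = -82$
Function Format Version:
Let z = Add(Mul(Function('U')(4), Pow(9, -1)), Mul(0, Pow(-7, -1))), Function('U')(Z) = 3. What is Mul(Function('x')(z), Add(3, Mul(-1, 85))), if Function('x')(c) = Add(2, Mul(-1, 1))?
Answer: -82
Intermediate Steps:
z = Rational(1, 3) (z = Add(Mul(3, Pow(9, -1)), Mul(0, Pow(-7, -1))) = Add(Mul(3, Rational(1, 9)), Mul(0, Rational(-1, 7))) = Add(Rational(1, 3), 0) = Rational(1, 3) ≈ 0.33333)
Function('x')(c) = 1 (Function('x')(c) = Add(2, -1) = 1)
Mul(Function('x')(z), Add(3, Mul(-1, 85))) = Mul(1, Add(3, Mul(-1, 85))) = Mul(1, Add(3, -85)) = Mul(1, -82) = -82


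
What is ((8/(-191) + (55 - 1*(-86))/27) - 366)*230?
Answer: -142657270/1719 ≈ -82989.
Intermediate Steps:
((8/(-191) + (55 - 1*(-86))/27) - 366)*230 = ((8*(-1/191) + (55 + 86)*(1/27)) - 366)*230 = ((-8/191 + 141*(1/27)) - 366)*230 = ((-8/191 + 47/9) - 366)*230 = (8905/1719 - 366)*230 = -620249/1719*230 = -142657270/1719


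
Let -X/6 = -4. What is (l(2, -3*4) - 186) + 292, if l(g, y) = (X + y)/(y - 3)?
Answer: 526/5 ≈ 105.20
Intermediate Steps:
X = 24 (X = -6*(-4) = 24)
l(g, y) = (24 + y)/(-3 + y) (l(g, y) = (24 + y)/(y - 3) = (24 + y)/(-3 + y))
(l(2, -3*4) - 186) + 292 = ((24 - 3*4)/(-3 - 3*4) - 186) + 292 = ((24 - 12)/(-3 - 12) - 186) + 292 = (12/(-15) - 186) + 292 = (-1/15*12 - 186) + 292 = (-⅘ - 186) + 292 = -934/5 + 292 = 526/5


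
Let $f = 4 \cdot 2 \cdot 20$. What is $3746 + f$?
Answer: $3906$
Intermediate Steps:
$f = 160$ ($f = 8 \cdot 20 = 160$)
$3746 + f = 3746 + 160 = 3906$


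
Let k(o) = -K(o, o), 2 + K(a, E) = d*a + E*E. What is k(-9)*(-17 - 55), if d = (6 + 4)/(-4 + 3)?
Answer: 12168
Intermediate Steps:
d = -10 (d = 10/(-1) = 10*(-1) = -10)
K(a, E) = -2 + E² - 10*a (K(a, E) = -2 + (-10*a + E*E) = -2 + (-10*a + E²) = -2 + (E² - 10*a) = -2 + E² - 10*a)
k(o) = 2 - o² + 10*o (k(o) = -(-2 + o² - 10*o) = 2 - o² + 10*o)
k(-9)*(-17 - 55) = (2 - 1*(-9)² + 10*(-9))*(-17 - 55) = (2 - 1*81 - 90)*(-72) = (2 - 81 - 90)*(-72) = -169*(-72) = 12168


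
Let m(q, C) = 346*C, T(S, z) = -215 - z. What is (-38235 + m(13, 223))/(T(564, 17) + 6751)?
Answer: 38923/6519 ≈ 5.9707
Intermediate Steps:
(-38235 + m(13, 223))/(T(564, 17) + 6751) = (-38235 + 346*223)/((-215 - 1*17) + 6751) = (-38235 + 77158)/((-215 - 17) + 6751) = 38923/(-232 + 6751) = 38923/6519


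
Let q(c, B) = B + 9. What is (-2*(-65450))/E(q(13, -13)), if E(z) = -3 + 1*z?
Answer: -18700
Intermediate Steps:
q(c, B) = 9 + B
E(z) = -3 + z
(-2*(-65450))/E(q(13, -13)) = (-2*(-65450))/(-3 + (9 - 13)) = 130900/(-3 - 4) = 130900/(-7) = 130900*(-1/7) = -18700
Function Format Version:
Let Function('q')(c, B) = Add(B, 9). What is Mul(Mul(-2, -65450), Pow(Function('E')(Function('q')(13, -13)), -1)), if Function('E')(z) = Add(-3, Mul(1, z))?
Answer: -18700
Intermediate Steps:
Function('q')(c, B) = Add(9, B)
Function('E')(z) = Add(-3, z)
Mul(Mul(-2, -65450), Pow(Function('E')(Function('q')(13, -13)), -1)) = Mul(Mul(-2, -65450), Pow(Add(-3, Add(9, -13)), -1)) = Mul(130900, Pow(Add(-3, -4), -1)) = Mul(130900, Pow(-7, -1)) = Mul(130900, Rational(-1, 7)) = -18700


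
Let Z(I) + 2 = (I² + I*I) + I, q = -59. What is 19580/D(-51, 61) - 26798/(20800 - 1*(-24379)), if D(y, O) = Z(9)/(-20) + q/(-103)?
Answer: -1822720780346/733119633 ≈ -2486.3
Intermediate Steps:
Z(I) = -2 + I + 2*I² (Z(I) = -2 + ((I² + I*I) + I) = -2 + ((I² + I²) + I) = -2 + (2*I² + I) = -2 + (I + 2*I²) = -2 + I + 2*I²)
D(y, O) = -16227/2060 (D(y, O) = (-2 + 9 + 2*9²)/(-20) - 59/(-103) = (-2 + 9 + 2*81)*(-1/20) - 59*(-1/103) = (-2 + 9 + 162)*(-1/20) + 59/103 = 169*(-1/20) + 59/103 = -169/20 + 59/103 = -16227/2060)
19580/D(-51, 61) - 26798/(20800 - 1*(-24379)) = 19580/(-16227/2060) - 26798/(20800 - 1*(-24379)) = 19580*(-2060/16227) - 26798/(20800 + 24379) = -40334800/16227 - 26798/45179 = -1822720780346/733119633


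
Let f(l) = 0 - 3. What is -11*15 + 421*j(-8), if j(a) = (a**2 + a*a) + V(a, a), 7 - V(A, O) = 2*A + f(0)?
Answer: 64669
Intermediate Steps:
f(l) = -3
V(A, O) = 10 - 2*A (V(A, O) = 7 - (2*A - 3) = 7 - (-3 + 2*A) = 7 + (3 - 2*A) = 10 - 2*A)
j(a) = 10 - 2*a + 2*a**2 (j(a) = (a**2 + a*a) + (10 - 2*a) = (a**2 + a**2) + (10 - 2*a) = 2*a**2 + (10 - 2*a) = 10 - 2*a + 2*a**2)
-11*15 + 421*j(-8) = -11*15 + 421*(10 - 2*(-8) + 2*(-8)**2) = -165 + 421*(10 + 16 + 2*64) = -165 + 421*(10 + 16 + 128) = -165 + 421*154 = -165 + 64834 = 64669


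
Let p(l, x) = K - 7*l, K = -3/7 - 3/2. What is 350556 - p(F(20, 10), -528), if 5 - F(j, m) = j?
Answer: 4906341/14 ≈ 3.5045e+5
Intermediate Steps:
F(j, m) = 5 - j
K = -27/14 (K = -3*⅐ - 3*½ = -3/7 - 3/2 = -27/14 ≈ -1.9286)
p(l, x) = -27/14 - 7*l
350556 - p(F(20, 10), -528) = 350556 - (-27/14 - 7*(5 - 1*20)) = 350556 - (-27/14 - 7*(5 - 20)) = 350556 - (-27/14 - 7*(-15)) = 350556 - (-27/14 + 105) = 350556 - 1*1443/14 = 350556 - 1443/14 = 4906341/14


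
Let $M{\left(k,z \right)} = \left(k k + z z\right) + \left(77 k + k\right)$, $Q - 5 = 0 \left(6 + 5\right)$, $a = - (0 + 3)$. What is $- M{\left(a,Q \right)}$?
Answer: $200$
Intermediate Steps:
$a = -3$ ($a = \left(-1\right) 3 = -3$)
$Q = 5$ ($Q = 5 + 0 \left(6 + 5\right) = 5 + 0 \cdot 11 = 5 + 0 = 5$)
$M{\left(k,z \right)} = k^{2} + z^{2} + 78 k$ ($M{\left(k,z \right)} = \left(k^{2} + z^{2}\right) + 78 k = k^{2} + z^{2} + 78 k$)
$- M{\left(a,Q \right)} = - (\left(-3\right)^{2} + 5^{2} + 78 \left(-3\right)) = - (9 + 25 - 234) = \left(-1\right) \left(-200\right) = 200$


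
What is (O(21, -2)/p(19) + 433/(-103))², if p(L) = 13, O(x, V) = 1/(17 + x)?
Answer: 45710012401/2588977924 ≈ 17.656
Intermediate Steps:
(O(21, -2)/p(19) + 433/(-103))² = (1/((17 + 21)*13) + 433/(-103))² = ((1/13)/38 + 433*(-1/103))² = ((1/38)*(1/13) - 433/103)² = (1/494 - 433/103)² = (-213799/50882)² = 45710012401/2588977924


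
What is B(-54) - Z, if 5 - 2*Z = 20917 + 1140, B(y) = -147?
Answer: 10879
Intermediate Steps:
Z = -11026 (Z = 5/2 - (20917 + 1140)/2 = 5/2 - ½*22057 = 5/2 - 22057/2 = -11026)
B(-54) - Z = -147 - 1*(-11026) = -147 + 11026 = 10879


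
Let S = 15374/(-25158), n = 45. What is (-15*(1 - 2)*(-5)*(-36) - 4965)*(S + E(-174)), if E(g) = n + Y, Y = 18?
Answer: -592516450/4193 ≈ -1.4131e+5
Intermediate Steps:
S = -7687/12579 (S = 15374*(-1/25158) = -7687/12579 ≈ -0.61110)
E(g) = 63 (E(g) = 45 + 18 = 63)
(-15*(1 - 2)*(-5)*(-36) - 4965)*(S + E(-174)) = (-15*(1 - 2)*(-5)*(-36) - 4965)*(-7687/12579 + 63) = (-(-15)*(-5)*(-36) - 4965)*(784790/12579) = (-15*5*(-36) - 4965)*(784790/12579) = (-75*(-36) - 4965)*(784790/12579) = (2700 - 4965)*(784790/12579) = -2265*784790/12579 = -592516450/4193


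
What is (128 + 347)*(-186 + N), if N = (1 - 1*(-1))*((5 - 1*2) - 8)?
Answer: -93100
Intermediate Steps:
N = -10 (N = (1 + 1)*((5 - 2) - 8) = 2*(3 - 8) = 2*(-5) = -10)
(128 + 347)*(-186 + N) = (128 + 347)*(-186 - 10) = 475*(-196) = -93100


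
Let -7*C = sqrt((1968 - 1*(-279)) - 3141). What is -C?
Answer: I*sqrt(894)/7 ≈ 4.2714*I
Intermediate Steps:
C = -I*sqrt(894)/7 (C = -sqrt((1968 - 1*(-279)) - 3141)/7 = -sqrt((1968 + 279) - 3141)/7 = -sqrt(2247 - 3141)/7 = -I*sqrt(894)/7 ≈ -4.2714*I)
-C = -(-1)*I*sqrt(894)/7 = I*sqrt(894)/7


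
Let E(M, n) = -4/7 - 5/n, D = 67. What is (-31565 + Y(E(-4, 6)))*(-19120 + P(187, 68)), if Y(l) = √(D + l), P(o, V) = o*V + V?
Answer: 199995840 - 1056*√115710/7 ≈ 1.9994e+8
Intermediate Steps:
E(M, n) = -4/7 - 5/n (E(M, n) = -4*⅐ - 5/n = -4/7 - 5/n)
P(o, V) = V + V*o (P(o, V) = V*o + V = V + V*o)
Y(l) = √(67 + l)
(-31565 + Y(E(-4, 6)))*(-19120 + P(187, 68)) = (-31565 + √(67 + (-4/7 - 5/6)))*(-19120 + 68*(1 + 187)) = (-31565 + √(67 + (-4/7 - 5*⅙)))*(-19120 + 68*188) = (-31565 + √(67 + (-4/7 - ⅚)))*(-19120 + 12784) = (-31565 + √(67 - 59/42))*(-6336) = (-31565 + √(2755/42))*(-6336) = (-31565 + √115710/42)*(-6336) = 199995840 - 1056*√115710/7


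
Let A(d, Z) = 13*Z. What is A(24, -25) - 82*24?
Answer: -2293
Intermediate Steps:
A(24, -25) - 82*24 = 13*(-25) - 82*24 = -325 - 1968 = -2293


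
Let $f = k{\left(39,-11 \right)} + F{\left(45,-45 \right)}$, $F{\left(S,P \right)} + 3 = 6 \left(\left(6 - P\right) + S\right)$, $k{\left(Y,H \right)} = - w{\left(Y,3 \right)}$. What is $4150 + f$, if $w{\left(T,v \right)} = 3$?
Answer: $4720$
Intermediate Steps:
$k{\left(Y,H \right)} = -3$ ($k{\left(Y,H \right)} = \left(-1\right) 3 = -3$)
$F{\left(S,P \right)} = 33 - 6 P + 6 S$ ($F{\left(S,P \right)} = -3 + 6 \left(\left(6 - P\right) + S\right) = -3 + 6 \left(6 + S - P\right) = -3 + \left(36 - 6 P + 6 S\right) = 33 - 6 P + 6 S$)
$f = 570$ ($f = -3 + \left(33 - -270 + 6 \cdot 45\right) = -3 + \left(33 + 270 + 270\right) = -3 + 573 = 570$)
$4150 + f = 4150 + 570 = 4720$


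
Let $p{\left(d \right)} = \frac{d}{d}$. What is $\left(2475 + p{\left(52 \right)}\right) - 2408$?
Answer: $68$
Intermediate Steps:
$p{\left(d \right)} = 1$
$\left(2475 + p{\left(52 \right)}\right) - 2408 = \left(2475 + 1\right) - 2408 = 2476 - 2408 = 68$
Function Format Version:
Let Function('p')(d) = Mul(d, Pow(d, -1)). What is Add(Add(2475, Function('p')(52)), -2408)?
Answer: 68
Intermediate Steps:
Function('p')(d) = 1
Add(Add(2475, Function('p')(52)), -2408) = Add(Add(2475, 1), -2408) = Add(2476, -2408) = 68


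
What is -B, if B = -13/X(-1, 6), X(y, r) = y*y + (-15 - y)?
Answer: -1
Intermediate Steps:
X(y, r) = -15 + y² - y (X(y, r) = y² + (-15 - y) = -15 + y² - y)
B = 1 (B = -13/(-15 + (-1)² - 1*(-1)) = -13/(-15 + 1 + 1) = -13/(-13) = -13*(-1/13) = 1)
-B = -1*1 = -1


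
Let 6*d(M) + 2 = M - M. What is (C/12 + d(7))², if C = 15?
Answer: 121/144 ≈ 0.84028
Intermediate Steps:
d(M) = -⅓ (d(M) = -⅓ + (M - M)/6 = -⅓ + (⅙)*0 = -⅓ + 0 = -⅓)
(C/12 + d(7))² = (15/12 - ⅓)² = (15*(1/12) - ⅓)² = (5/4 - ⅓)² = (11/12)² = 121/144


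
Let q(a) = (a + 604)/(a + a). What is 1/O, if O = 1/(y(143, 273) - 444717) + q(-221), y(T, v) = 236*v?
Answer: -994602/861841 ≈ -1.1540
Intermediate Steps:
q(a) = (604 + a)/(2*a) (q(a) = (604 + a)/((2*a)) = (604 + a)*(1/(2*a)) = (604 + a)/(2*a))
O = -861841/994602 (O = 1/(236*273 - 444717) + (1/2)*(604 - 221)/(-221) = 1/(64428 - 444717) + (1/2)*(-1/221)*383 = 1/(-380289) - 383/442 = -1/380289 - 383/442 = -861841/994602 ≈ -0.86652)
1/O = 1/(-861841/994602) = -994602/861841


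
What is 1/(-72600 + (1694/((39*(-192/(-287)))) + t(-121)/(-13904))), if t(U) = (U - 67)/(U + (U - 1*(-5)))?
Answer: -257029344/18643642086125 ≈ -1.3786e-5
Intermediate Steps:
t(U) = (-67 + U)/(5 + 2*U) (t(U) = (-67 + U)/(U + (U + 5)) = (-67 + U)/(U + (5 + U)) = (-67 + U)/(5 + 2*U))
1/(-72600 + (1694/((39*(-192/(-287)))) + t(-121)/(-13904))) = 1/(-72600 + (1694/((39*(-192/(-287)))) + ((-67 - 121)/(5 + 2*(-121)))/(-13904))) = 1/(-72600 + (1694/((39*(-192*(-1/287)))) + (-188/(5 - 242))*(-1/13904))) = 1/(-72600 + (1694/((39*(192/287))) + (-188/(-237))*(-1/13904))) = 1/(-72600 + (1694/(7488/287) - 1/237*(-188)*(-1/13904))) = 1/(-72600 + (1694*(287/7488) + (188/237)*(-1/13904))) = 1/(-72600 + (243089/3744 - 47/823812)) = 1/(-72600 + 16688288275/257029344) = 1/(-18643642086125/257029344) = -257029344/18643642086125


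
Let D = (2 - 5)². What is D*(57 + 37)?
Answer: 846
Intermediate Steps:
D = 9 (D = (-3)² = 9)
D*(57 + 37) = 9*(57 + 37) = 9*94 = 846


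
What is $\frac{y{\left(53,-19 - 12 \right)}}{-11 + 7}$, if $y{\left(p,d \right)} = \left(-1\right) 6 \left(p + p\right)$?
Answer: $159$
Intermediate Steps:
$y{\left(p,d \right)} = - 12 p$ ($y{\left(p,d \right)} = - 6 \cdot 2 p = - 12 p$)
$\frac{y{\left(53,-19 - 12 \right)}}{-11 + 7} = \frac{\left(-12\right) 53}{-11 + 7} = \frac{1}{-4} \left(-636\right) = \left(- \frac{1}{4}\right) \left(-636\right) = 159$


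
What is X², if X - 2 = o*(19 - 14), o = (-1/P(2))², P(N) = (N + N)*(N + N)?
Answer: 267289/65536 ≈ 4.0785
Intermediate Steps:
P(N) = 4*N² (P(N) = (2*N)*(2*N) = 4*N²)
o = 1/256 (o = (-1/(4*2²))² = (-1/(4*4))² = (-1/16)² = 1/256 ≈ 0.0039063)
X = 517/256 (X = 2 + (19 - 14)/256 = 2 + (1/256)*5 = 2 + 5/256 = 517/256 ≈ 2.0195)
X² = (517/256)² = 267289/65536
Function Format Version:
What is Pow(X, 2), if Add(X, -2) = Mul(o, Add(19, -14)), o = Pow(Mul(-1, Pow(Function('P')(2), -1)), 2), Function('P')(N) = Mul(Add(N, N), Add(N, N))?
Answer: Rational(267289, 65536) ≈ 4.0785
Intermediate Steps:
Function('P')(N) = Mul(4, Pow(N, 2)) (Function('P')(N) = Mul(Mul(2, N), Mul(2, N)) = Mul(4, Pow(N, 2)))
o = Rational(1, 256) (o = Pow(Mul(-1, Pow(Mul(4, Pow(2, 2)), -1)), 2) = Pow(Mul(-1, Pow(Mul(4, 4), -1)), 2) = Pow(Mul(-1, Pow(16, -1)), 2) = Pow(Mul(-1, Rational(1, 16)), 2) = Pow(Rational(-1, 16), 2) = Rational(1, 256) ≈ 0.0039063)
X = Rational(517, 256) (X = Add(2, Mul(Rational(1, 256), Add(19, -14))) = Add(2, Mul(Rational(1, 256), 5)) = Add(2, Rational(5, 256)) = Rational(517, 256) ≈ 2.0195)
Pow(X, 2) = Pow(Rational(517, 256), 2) = Rational(267289, 65536)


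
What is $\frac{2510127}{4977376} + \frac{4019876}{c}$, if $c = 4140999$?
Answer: $\frac{30402867722249}{20611309038624} \approx 1.4751$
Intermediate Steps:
$\frac{2510127}{4977376} + \frac{4019876}{c} = \frac{2510127}{4977376} + \frac{4019876}{4140999} = \frac{30402867722249}{20611309038624}$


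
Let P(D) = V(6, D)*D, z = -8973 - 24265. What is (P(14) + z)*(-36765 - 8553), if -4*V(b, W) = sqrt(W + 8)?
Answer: 1506279684 + 158613*sqrt(22) ≈ 1.5070e+9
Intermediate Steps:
V(b, W) = -sqrt(8 + W)/4 (V(b, W) = -sqrt(W + 8)/4 = -sqrt(8 + W)/4)
z = -33238
P(D) = -D*sqrt(8 + D)/4 (P(D) = (-sqrt(8 + D)/4)*D = -D*sqrt(8 + D)/4)
(P(14) + z)*(-36765 - 8553) = (-1/4*14*sqrt(8 + 14) - 33238)*(-36765 - 8553) = (-1/4*14*sqrt(22) - 33238)*(-45318) = (-7*sqrt(22)/2 - 33238)*(-45318) = (-33238 - 7*sqrt(22)/2)*(-45318) = 1506279684 + 158613*sqrt(22)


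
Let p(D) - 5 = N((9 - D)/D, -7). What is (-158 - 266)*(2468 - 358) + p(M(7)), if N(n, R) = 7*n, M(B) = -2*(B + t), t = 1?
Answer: -14314335/16 ≈ -8.9465e+5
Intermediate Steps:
M(B) = -2 - 2*B (M(B) = -2*(B + 1) = -2*(1 + B) = -2 - 2*B)
p(D) = 5 + 7*(9 - D)/D (p(D) = 5 + 7*((9 - D)/D) = 5 + 7*(9 - D)/D)
(-158 - 266)*(2468 - 358) + p(M(7)) = (-158 - 266)*(2468 - 358) + (-2 + 63/(-2 - 2*7)) = -424*2110 + (-2 + 63/(-2 - 14)) = -894640 + (-2 + 63/(-16)) = -894640 + (-2 + 63*(-1/16)) = -894640 + (-2 - 63/16) = -894640 - 95/16 = -14314335/16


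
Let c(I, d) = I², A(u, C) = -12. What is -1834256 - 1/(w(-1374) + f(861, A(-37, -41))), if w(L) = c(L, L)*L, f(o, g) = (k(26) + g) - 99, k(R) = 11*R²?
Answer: -4757939551546543/2593934299 ≈ -1.8343e+6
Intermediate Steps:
f(o, g) = 7337 + g (f(o, g) = (11*26² + g) - 99 = (11*676 + g) - 99 = (7436 + g) - 99 = 7337 + g)
w(L) = L³ (w(L) = L²*L = L³)
-1834256 - 1/(w(-1374) + f(861, A(-37, -41))) = -1834256 - 1/((-1374)³ + (7337 - 12)) = -1834256 - 1/(-2593941624 + 7325) = -1834256 - 1/(-2593934299) = -1834256 - 1*(-1/2593934299) = -1834256 + 1/2593934299 = -4757939551546543/2593934299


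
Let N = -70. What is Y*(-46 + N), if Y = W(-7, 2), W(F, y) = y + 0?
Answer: -232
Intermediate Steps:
W(F, y) = y
Y = 2
Y*(-46 + N) = 2*(-46 - 70) = 2*(-116) = -232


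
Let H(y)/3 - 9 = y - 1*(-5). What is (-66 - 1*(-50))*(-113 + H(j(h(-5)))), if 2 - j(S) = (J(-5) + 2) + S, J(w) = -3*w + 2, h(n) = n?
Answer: 1712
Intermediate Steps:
J(w) = 2 - 3*w
j(S) = -17 - S (j(S) = 2 - (((2 - 3*(-5)) + 2) + S) = 2 - (((2 + 15) + 2) + S) = 2 - ((17 + 2) + S) = 2 - (19 + S) = 2 + (-19 - S) = -17 - S)
H(y) = 42 + 3*y (H(y) = 27 + 3*(y - 1*(-5)) = 27 + 3*(y + 5) = 27 + 3*(5 + y) = 27 + (15 + 3*y) = 42 + 3*y)
(-66 - 1*(-50))*(-113 + H(j(h(-5)))) = (-66 - 1*(-50))*(-113 + (42 + 3*(-17 - 1*(-5)))) = (-66 + 50)*(-113 + (42 + 3*(-17 + 5))) = -16*(-113 + (42 + 3*(-12))) = -16*(-113 + (42 - 36)) = -16*(-113 + 6) = -16*(-107) = 1712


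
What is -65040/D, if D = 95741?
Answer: -65040/95741 ≈ -0.67933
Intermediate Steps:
-65040/D = -65040/95741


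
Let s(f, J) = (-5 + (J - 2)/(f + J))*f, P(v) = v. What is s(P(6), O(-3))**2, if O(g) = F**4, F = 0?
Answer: 1024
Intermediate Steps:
O(g) = 0 (O(g) = 0**4 = 0)
s(f, J) = f*(-5 + (-2 + J)/(J + f)) (s(f, J) = (-5 + (-2 + J)/(J + f))*f = f*(-5 + (-2 + J)/(J + f)))
s(P(6), O(-3))**2 = (-1*6*(2 + 4*0 + 5*6)/(0 + 6))**2 = (-1*6*(2 + 0 + 30)/6)**2 = (-1*6*1/6*32)**2 = (-32)**2 = 1024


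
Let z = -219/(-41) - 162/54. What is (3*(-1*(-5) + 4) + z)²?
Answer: 1447209/1681 ≈ 860.92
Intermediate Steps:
z = 96/41 (z = -219*(-1/41) - 162*1/54 = 219/41 - 3 = 96/41 ≈ 2.3415)
(3*(-1*(-5) + 4) + z)² = (3*(-1*(-5) + 4) + 96/41)² = (3*(5 + 4) + 96/41)² = (3*9 + 96/41)² = (27 + 96/41)² = (1203/41)² = 1447209/1681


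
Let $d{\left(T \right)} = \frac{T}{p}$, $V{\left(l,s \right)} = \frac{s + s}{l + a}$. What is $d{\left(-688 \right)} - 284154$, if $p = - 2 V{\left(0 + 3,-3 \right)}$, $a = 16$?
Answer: $- \frac{855730}{3} \approx -2.8524 \cdot 10^{5}$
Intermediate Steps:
$V{\left(l,s \right)} = \frac{2 s}{16 + l}$ ($V{\left(l,s \right)} = \frac{s + s}{l + 16} = \frac{2 s}{16 + l}$)
$p = \frac{12}{19}$ ($p = - 2 \cdot 2 \left(-3\right) \frac{1}{16 + \left(0 + 3\right)} = - 2 \cdot 2 \left(-3\right) \frac{1}{16 + 3} = - 2 \cdot 2 \left(-3\right) \frac{1}{19} = \left(-2\right) \left(- \frac{6}{19}\right) = \frac{12}{19} \approx 0.63158$)
$d{\left(T \right)} = \frac{19 T}{12}$ ($d{\left(T \right)} = \frac{T}{\frac{12}{19}} = T \frac{19}{12} = \frac{19 T}{12}$)
$d{\left(-688 \right)} - 284154 = \frac{19}{12} \left(-688\right) - 284154 = - \frac{3268}{3} - 284154 = - \frac{855730}{3}$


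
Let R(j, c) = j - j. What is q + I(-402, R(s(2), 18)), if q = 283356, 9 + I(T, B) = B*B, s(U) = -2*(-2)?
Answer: 283347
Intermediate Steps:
s(U) = 4
R(j, c) = 0
I(T, B) = -9 + B**2 (I(T, B) = -9 + B*B = -9 + B**2)
q + I(-402, R(s(2), 18)) = 283356 + (-9 + 0**2) = 283356 + (-9 + 0) = 283356 - 9 = 283347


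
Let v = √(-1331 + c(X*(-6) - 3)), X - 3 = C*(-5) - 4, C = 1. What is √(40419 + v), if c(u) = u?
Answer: √(40419 + I*√1298) ≈ 201.04 + 0.0896*I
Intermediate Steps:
X = -6 (X = 3 + (1*(-5) - 4) = 3 + (-5 - 4) = 3 - 9 = -6)
v = I*√1298 (v = √(-1331 + (-6*(-6) - 3)) = √(-1331 + (36 - 3)) = √(-1331 + 33) = √(-1298) = I*√1298 ≈ 36.028*I)
√(40419 + v) = √(40419 + I*√1298)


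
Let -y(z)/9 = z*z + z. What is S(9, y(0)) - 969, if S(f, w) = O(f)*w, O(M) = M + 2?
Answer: -969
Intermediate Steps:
O(M) = 2 + M
y(z) = -9*z - 9*z**2 (y(z) = -9*(z*z + z) = -9*(z**2 + z) = -9*(z + z**2) = -9*z - 9*z**2)
S(f, w) = w*(2 + f) (S(f, w) = (2 + f)*w = w*(2 + f))
S(9, y(0)) - 969 = (-9*0*(1 + 0))*(2 + 9) - 969 = -9*0*1*11 - 969 = 0*11 - 969 = 0 - 969 = -969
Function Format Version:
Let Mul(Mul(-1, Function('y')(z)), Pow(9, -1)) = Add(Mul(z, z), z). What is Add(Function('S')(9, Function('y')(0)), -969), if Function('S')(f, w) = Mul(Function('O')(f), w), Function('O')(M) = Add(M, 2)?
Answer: -969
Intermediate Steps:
Function('O')(M) = Add(2, M)
Function('y')(z) = Add(Mul(-9, z), Mul(-9, Pow(z, 2))) (Function('y')(z) = Mul(-9, Add(Mul(z, z), z)) = Mul(-9, Add(Pow(z, 2), z)) = Mul(-9, Add(z, Pow(z, 2))) = Add(Mul(-9, z), Mul(-9, Pow(z, 2))))
Function('S')(f, w) = Mul(w, Add(2, f)) (Function('S')(f, w) = Mul(Add(2, f), w) = Mul(w, Add(2, f)))
Add(Function('S')(9, Function('y')(0)), -969) = Add(Mul(Mul(-9, 0, Add(1, 0)), Add(2, 9)), -969) = Add(Mul(Mul(-9, 0, 1), 11), -969) = Add(Mul(0, 11), -969) = Add(0, -969) = -969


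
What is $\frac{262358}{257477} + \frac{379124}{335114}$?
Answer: $\frac{92767774480}{43142073689} \approx 2.1503$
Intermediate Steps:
$\frac{262358}{257477} + \frac{379124}{335114} = 262358 \cdot \frac{1}{257477} + 379124 \cdot \frac{1}{335114} = \frac{262358}{257477} + \frac{189562}{167557} = \frac{92767774480}{43142073689}$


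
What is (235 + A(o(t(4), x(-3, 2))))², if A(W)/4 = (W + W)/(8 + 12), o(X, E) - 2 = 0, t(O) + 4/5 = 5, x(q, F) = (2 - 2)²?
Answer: 1390041/25 ≈ 55602.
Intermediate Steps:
x(q, F) = 0 (x(q, F) = 0² = 0)
t(O) = 21/5 (t(O) = -⅘ + 5 = 21/5)
o(X, E) = 2 (o(X, E) = 2 + 0 = 2)
A(W) = 2*W/5 (A(W) = 4*((W + W)/(8 + 12)) = 4*((2*W)/20) = 4*((2*W)*(1/20)) = 4*(W/10) = 2*W/5)
(235 + A(o(t(4), x(-3, 2))))² = (235 + (⅖)*2)² = (235 + ⅘)² = (1179/5)² = 1390041/25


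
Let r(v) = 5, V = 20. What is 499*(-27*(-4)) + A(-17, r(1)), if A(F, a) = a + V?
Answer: 53917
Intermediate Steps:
A(F, a) = 20 + a (A(F, a) = a + 20 = 20 + a)
499*(-27*(-4)) + A(-17, r(1)) = 499*(-27*(-4)) + (20 + 5) = 499*108 + 25 = 53892 + 25 = 53917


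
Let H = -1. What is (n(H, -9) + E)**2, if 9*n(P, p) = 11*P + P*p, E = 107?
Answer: 923521/81 ≈ 11402.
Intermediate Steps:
n(P, p) = 11*P/9 + P*p/9 (n(P, p) = (11*P + P*p)/9 = 11*P/9 + P*p/9)
(n(H, -9) + E)**2 = ((1/9)*(-1)*(11 - 9) + 107)**2 = ((1/9)*(-1)*2 + 107)**2 = (-2/9 + 107)**2 = (961/9)**2 = 923521/81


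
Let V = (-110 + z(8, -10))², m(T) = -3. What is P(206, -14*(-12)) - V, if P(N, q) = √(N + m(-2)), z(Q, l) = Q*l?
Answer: -36100 + √203 ≈ -36086.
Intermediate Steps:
P(N, q) = √(-3 + N) (P(N, q) = √(N - 3) = √(-3 + N))
V = 36100 (V = (-110 + 8*(-10))² = (-110 - 80)² = (-190)² = 36100)
P(206, -14*(-12)) - V = √(-3 + 206) - 1*36100 = √203 - 36100 = -36100 + √203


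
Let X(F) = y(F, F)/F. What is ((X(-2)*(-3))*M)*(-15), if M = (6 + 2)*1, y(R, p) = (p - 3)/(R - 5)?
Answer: -900/7 ≈ -128.57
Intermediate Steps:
y(R, p) = (-3 + p)/(-5 + R)
X(F) = (-3 + F)/(F*(-5 + F)) (X(F) = ((-3 + F)/(-5 + F))/F = (-3 + F)/(F*(-5 + F)))
M = 8 (M = 8*1 = 8)
((X(-2)*(-3))*M)*(-15) = ((((-3 - 2)/((-2)*(-5 - 2)))*(-3))*8)*(-15) = ((-1/2*(-5)/(-7)*(-3))*8)*(-15) = ((-1/2*(-1/7)*(-5)*(-3))*8)*(-15) = (-5/14*(-3)*8)*(-15) = ((15/14)*8)*(-15) = (60/7)*(-15) = -900/7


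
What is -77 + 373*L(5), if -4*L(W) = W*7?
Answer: -13363/4 ≈ -3340.8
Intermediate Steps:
L(W) = -7*W/4 (L(W) = -W*7/4 = -7*W/4)
-77 + 373*L(5) = -77 + 373*(-7/4*5) = -77 + 373*(-35/4) = -77 - 13055/4 = -13363/4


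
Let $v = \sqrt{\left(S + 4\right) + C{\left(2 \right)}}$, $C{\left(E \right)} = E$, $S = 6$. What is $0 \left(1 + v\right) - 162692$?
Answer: $-162692$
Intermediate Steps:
$v = 2 \sqrt{3}$ ($v = \sqrt{\left(6 + 4\right) + 2} = \sqrt{10 + 2} = \sqrt{12} = 2 \sqrt{3} \approx 3.4641$)
$0 \left(1 + v\right) - 162692 = 0 \left(1 + 2 \sqrt{3}\right) - 162692 = 0 - 162692 = -162692$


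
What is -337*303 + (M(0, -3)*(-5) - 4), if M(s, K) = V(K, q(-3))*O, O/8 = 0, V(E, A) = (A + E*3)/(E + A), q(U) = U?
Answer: -102115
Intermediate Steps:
V(E, A) = (A + 3*E)/(A + E)
O = 0 (O = 8*0 = 0)
M(s, K) = 0 (M(s, K) = ((-3 + 3*K)/(-3 + K))*0 = 0)
-337*303 + (M(0, -3)*(-5) - 4) = -337*303 + (0*(-5) - 4) = -102111 + (0 - 4) = -102111 - 4 = -102115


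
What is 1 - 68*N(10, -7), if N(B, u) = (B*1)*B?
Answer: -6799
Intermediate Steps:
N(B, u) = B² (N(B, u) = B*B = B²)
1 - 68*N(10, -7) = 1 - 68*10² = 1 - 68*100 = 1 - 6800 = -6799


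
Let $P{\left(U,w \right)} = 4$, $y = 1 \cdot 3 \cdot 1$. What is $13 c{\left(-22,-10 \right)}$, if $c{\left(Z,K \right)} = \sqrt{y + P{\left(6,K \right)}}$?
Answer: $13 \sqrt{7} \approx 34.395$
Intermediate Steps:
$y = 3$ ($y = 3 \cdot 1 = 3$)
$c{\left(Z,K \right)} = \sqrt{7}$ ($c{\left(Z,K \right)} = \sqrt{3 + 4} = \sqrt{7}$)
$13 c{\left(-22,-10 \right)} = 13 \sqrt{7}$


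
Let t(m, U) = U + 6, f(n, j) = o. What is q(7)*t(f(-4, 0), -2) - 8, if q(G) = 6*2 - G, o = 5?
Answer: 12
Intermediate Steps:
f(n, j) = 5
t(m, U) = 6 + U
q(G) = 12 - G
q(7)*t(f(-4, 0), -2) - 8 = (12 - 1*7)*(6 - 2) - 8 = (12 - 7)*4 - 8 = 5*4 - 8 = 20 - 8 = 12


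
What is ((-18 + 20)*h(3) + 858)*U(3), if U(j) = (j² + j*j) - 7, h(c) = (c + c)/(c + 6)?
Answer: 28358/3 ≈ 9452.7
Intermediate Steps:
h(c) = 2*c/(6 + c) (h(c) = (2*c)/(6 + c) = 2*c/(6 + c))
U(j) = -7 + 2*j² (U(j) = (j² + j²) - 7 = 2*j² - 7 = -7 + 2*j²)
((-18 + 20)*h(3) + 858)*U(3) = ((-18 + 20)*(2*3/(6 + 3)) + 858)*(-7 + 2*3²) = (2*(2*3/9) + 858)*(-7 + 2*9) = (2*(2*3*(⅑)) + 858)*(-7 + 18) = (2*(⅔) + 858)*11 = (4/3 + 858)*11 = (2578/3)*11 = 28358/3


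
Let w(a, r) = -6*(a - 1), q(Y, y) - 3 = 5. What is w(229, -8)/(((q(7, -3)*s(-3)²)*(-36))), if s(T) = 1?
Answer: 19/4 ≈ 4.7500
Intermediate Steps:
q(Y, y) = 8 (q(Y, y) = 3 + 5 = 8)
w(a, r) = 6 - 6*a (w(a, r) = -6*(-1 + a) = 6 - 6*a)
w(229, -8)/(((q(7, -3)*s(-3)²)*(-36))) = (6 - 6*229)/(((8*1²)*(-36))) = (6 - 1374)/(((8*1)*(-36))) = -1368/(8*(-36)) = -1368/(-288) = -1368*(-1/288) = 19/4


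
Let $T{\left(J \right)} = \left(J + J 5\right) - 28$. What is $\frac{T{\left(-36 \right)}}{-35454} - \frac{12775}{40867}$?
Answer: $- \frac{221476651}{724449309} \approx -0.30572$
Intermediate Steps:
$T{\left(J \right)} = -28 + 6 J$ ($T{\left(J \right)} = \left(J + 5 J\right) - 28 = 6 J - 28 = -28 + 6 J$)
$\frac{T{\left(-36 \right)}}{-35454} - \frac{12775}{40867} = \frac{-28 + 6 \left(-36\right)}{-35454} - \frac{12775}{40867} = \left(-28 - 216\right) \left(- \frac{1}{35454}\right) - \frac{12775}{40867} = \left(-244\right) \left(- \frac{1}{35454}\right) - \frac{12775}{40867} = \frac{122}{17727} - \frac{12775}{40867} = - \frac{221476651}{724449309}$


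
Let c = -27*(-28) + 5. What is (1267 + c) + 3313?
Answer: 5341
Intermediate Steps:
c = 761 (c = 756 + 5 = 761)
(1267 + c) + 3313 = (1267 + 761) + 3313 = 2028 + 3313 = 5341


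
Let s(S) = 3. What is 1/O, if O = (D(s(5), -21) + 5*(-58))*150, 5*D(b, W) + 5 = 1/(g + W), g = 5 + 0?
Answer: -8/349215 ≈ -2.2909e-5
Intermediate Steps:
g = 5
D(b, W) = -1 + 1/(5*(5 + W))
O = -349215/8 (O = ((-24/5 - 1*(-21))/(5 - 21) + 5*(-58))*150 = ((-24/5 + 21)/(-16) - 290)*150 = (-1/16*81/5 - 290)*150 = (-81/80 - 290)*150 = -23281/80*150 = -349215/8 ≈ -43652.)
1/O = 1/(-349215/8) = -8/349215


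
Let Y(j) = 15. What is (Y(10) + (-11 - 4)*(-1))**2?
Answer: 900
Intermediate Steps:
(Y(10) + (-11 - 4)*(-1))**2 = (15 + (-11 - 4)*(-1))**2 = (15 - 15*(-1))**2 = (15 + 15)**2 = 30**2 = 900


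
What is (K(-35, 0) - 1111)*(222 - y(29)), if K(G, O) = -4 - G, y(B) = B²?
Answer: 668520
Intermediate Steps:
(K(-35, 0) - 1111)*(222 - y(29)) = ((-4 - 1*(-35)) - 1111)*(222 - 1*29²) = ((-4 + 35) - 1111)*(222 - 1*841) = (31 - 1111)*(222 - 841) = -1080*(-619) = 668520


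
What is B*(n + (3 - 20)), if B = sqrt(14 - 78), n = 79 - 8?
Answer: 432*I ≈ 432.0*I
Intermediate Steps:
n = 71
B = 8*I (B = sqrt(-64) = 8*I ≈ 8.0*I)
B*(n + (3 - 20)) = (8*I)*(71 + (3 - 20)) = (8*I)*(71 - 17) = (8*I)*54 = 432*I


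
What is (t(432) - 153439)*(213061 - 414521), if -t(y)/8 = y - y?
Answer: 30911820940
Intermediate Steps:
t(y) = 0 (t(y) = -8*(y - y) = -8*0 = 0)
(t(432) - 153439)*(213061 - 414521) = (0 - 153439)*(213061 - 414521) = -153439*(-201460) = 30911820940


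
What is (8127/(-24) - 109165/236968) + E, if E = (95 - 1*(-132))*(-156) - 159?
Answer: -4254770591/118484 ≈ -35910.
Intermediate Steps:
E = -35571 (E = (95 + 132)*(-156) - 159 = 227*(-156) - 159 = -35412 - 159 = -35571)
(8127/(-24) - 109165/236968) + E = (8127/(-24) - 109165/236968) - 35571 = (8127*(-1/24) - 109165*1/236968) - 35571 = (-2709/8 - 109165/236968) - 35571 = -40176227/118484 - 35571 = -4254770591/118484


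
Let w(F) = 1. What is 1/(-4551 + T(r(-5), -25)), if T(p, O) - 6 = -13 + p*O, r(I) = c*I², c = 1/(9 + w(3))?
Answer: -2/9241 ≈ -0.00021643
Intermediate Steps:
c = ⅒ (c = 1/(9 + 1) = 1/10 = ⅒ ≈ 0.10000)
r(I) = I²/10
T(p, O) = -7 + O*p (T(p, O) = 6 + (-13 + p*O) = 6 + (-13 + O*p) = -7 + O*p)
1/(-4551 + T(r(-5), -25)) = 1/(-4551 + (-7 - 5*(-5)²/2)) = 1/(-4551 + (-7 - 5*25/2)) = 1/(-4551 + (-7 - 25*5/2)) = 1/(-4551 + (-7 - 125/2)) = 1/(-4551 - 139/2) = 1/(-9241/2) = -2/9241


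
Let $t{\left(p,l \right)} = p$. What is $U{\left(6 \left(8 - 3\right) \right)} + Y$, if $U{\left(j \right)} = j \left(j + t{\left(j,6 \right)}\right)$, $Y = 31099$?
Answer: $32899$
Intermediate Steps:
$U{\left(j \right)} = 2 j^{2}$ ($U{\left(j \right)} = j \left(j + j\right) = j 2 j = 2 j^{2}$)
$U{\left(6 \left(8 - 3\right) \right)} + Y = 2 \left(6 \left(8 - 3\right)\right)^{2} + 31099 = 2 \left(6 \cdot 5\right)^{2} + 31099 = 2 \cdot 30^{2} + 31099 = 2 \cdot 900 + 31099 = 1800 + 31099 = 32899$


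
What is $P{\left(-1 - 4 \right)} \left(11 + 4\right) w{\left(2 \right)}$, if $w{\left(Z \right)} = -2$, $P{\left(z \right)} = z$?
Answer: $150$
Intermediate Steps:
$P{\left(-1 - 4 \right)} \left(11 + 4\right) w{\left(2 \right)} = \left(-1 - 4\right) \left(11 + 4\right) \left(-2\right) = \left(-1 - 4\right) 15 \left(-2\right) = \left(-5\right) 15 \left(-2\right) = \left(-75\right) \left(-2\right) = 150$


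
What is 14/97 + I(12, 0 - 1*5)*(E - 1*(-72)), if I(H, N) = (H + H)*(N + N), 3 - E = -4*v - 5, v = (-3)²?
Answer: -2700466/97 ≈ -27840.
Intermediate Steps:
v = 9
E = 44 (E = 3 - (-4*9 - 5) = 3 - (-36 - 5) = 3 - 1*(-41) = 3 + 41 = 44)
I(H, N) = 4*H*N (I(H, N) = (2*H)*(2*N) = 4*H*N)
14/97 + I(12, 0 - 1*5)*(E - 1*(-72)) = 14/97 + (4*12*(0 - 1*5))*(44 - 1*(-72)) = 14*(1/97) + (4*12*(0 - 5))*(44 + 72) = 14/97 + (4*12*(-5))*116 = 14/97 - 240*116 = 14/97 - 27840 = -2700466/97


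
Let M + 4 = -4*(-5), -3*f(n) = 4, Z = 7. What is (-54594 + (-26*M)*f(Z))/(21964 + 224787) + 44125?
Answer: 32663501507/740253 ≈ 44125.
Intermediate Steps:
f(n) = -4/3 (f(n) = -⅓*4 = -4/3)
M = 16 (M = -4 - 4*(-5) = -4 + 20 = 16)
(-54594 + (-26*M)*f(Z))/(21964 + 224787) + 44125 = (-54594 - 26*16*(-4/3))/(21964 + 224787) + 44125 = (-54594 - 416*(-4/3))/246751 + 44125 = (-54594 + 1664/3)*(1/246751) + 44125 = -162118/3*1/246751 + 44125 = -162118/740253 + 44125 = 32663501507/740253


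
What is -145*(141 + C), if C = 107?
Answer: -35960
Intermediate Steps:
-145*(141 + C) = -145*(141 + 107) = -145*248 = -35960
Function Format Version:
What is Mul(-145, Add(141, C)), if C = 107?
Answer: -35960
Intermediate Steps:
Mul(-145, Add(141, C)) = Mul(-145, Add(141, 107)) = Mul(-145, 248) = -35960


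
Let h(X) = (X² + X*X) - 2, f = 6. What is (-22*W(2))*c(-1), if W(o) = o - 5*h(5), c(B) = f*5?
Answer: 157080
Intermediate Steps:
h(X) = -2 + 2*X² (h(X) = (X² + X²) - 2 = 2*X² - 2 = -2 + 2*X²)
c(B) = 30 (c(B) = 6*5 = 30)
W(o) = -240 + o (W(o) = o - 5*(-2 + 2*5²) = o - 5*(-2 + 2*25) = o - 5*(-2 + 50) = o - 5*48 = o - 240 = -240 + o)
(-22*W(2))*c(-1) = -22*(-240 + 2)*30 = -22*(-238)*30 = 5236*30 = 157080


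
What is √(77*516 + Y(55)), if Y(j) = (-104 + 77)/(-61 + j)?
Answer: √158946/2 ≈ 199.34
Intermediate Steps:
Y(j) = -27/(-61 + j)
√(77*516 + Y(55)) = √(77*516 - 27/(-61 + 55)) = √(39732 - 27/(-6)) = √(39732 - 27*(-⅙)) = √(39732 + 9/2) = √(79473/2) = √158946/2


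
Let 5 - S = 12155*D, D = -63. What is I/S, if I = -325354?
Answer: -162677/382885 ≈ -0.42487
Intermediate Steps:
S = 765770 (S = 5 - 12155*(-63) = 5 - 1*(-765765) = 5 + 765765 = 765770)
I/S = -325354/765770 = -325354*1/765770 = -162677/382885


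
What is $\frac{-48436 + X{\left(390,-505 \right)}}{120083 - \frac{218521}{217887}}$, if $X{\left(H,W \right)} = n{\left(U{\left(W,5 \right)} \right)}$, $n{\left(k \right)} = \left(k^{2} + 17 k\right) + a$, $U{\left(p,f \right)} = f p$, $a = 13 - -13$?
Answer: $\frac{136926509523}{2616430610} \approx 52.333$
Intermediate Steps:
$a = 26$ ($a = 13 + 13 = 26$)
$n{\left(k \right)} = 26 + k^{2} + 17 k$ ($n{\left(k \right)} = \left(k^{2} + 17 k\right) + 26 = 26 + k^{2} + 17 k$)
$X{\left(H,W \right)} = 26 + 25 W^{2} + 85 W$ ($X{\left(H,W \right)} = 26 + \left(5 W\right)^{2} + 17 \cdot 5 W = 26 + 25 W^{2} + 85 W$)
$\frac{-48436 + X{\left(390,-505 \right)}}{120083 - \frac{218521}{217887}} = \frac{-48436 + \left(26 + 25 \left(-505\right)^{2} + 85 \left(-505\right)\right)}{120083 - \frac{218521}{217887}} = \frac{-48436 + \left(26 + 25 \cdot 255025 - 42925\right)}{120083 - \frac{218521}{217887}} = \frac{-48436 + \left(26 + 6375625 - 42925\right)}{120083 - \frac{218521}{217887}} = \frac{-48436 + 6332726}{\frac{26164306100}{217887}} = 6284290 \cdot \frac{217887}{26164306100} = \frac{136926509523}{2616430610}$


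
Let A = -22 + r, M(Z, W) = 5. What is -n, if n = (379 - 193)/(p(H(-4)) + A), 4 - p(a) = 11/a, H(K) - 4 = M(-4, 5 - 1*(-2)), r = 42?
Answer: -1674/205 ≈ -8.1658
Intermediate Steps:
H(K) = 9 (H(K) = 4 + 5 = 9)
p(a) = 4 - 11/a
A = 20 (A = -22 + 42 = 20)
n = 1674/205 (n = (379 - 193)/((4 - 11/9) + 20) = 186/((4 - 11*⅑) + 20) = 186/((4 - 11/9) + 20) = 186/(25/9 + 20) = 186/(205/9) = 186*(9/205) = 1674/205 ≈ 8.1658)
-n = -1*1674/205 = -1674/205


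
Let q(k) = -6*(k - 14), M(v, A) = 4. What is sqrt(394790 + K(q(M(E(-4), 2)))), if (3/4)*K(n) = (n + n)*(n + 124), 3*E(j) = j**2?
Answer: sqrt(424230) ≈ 651.33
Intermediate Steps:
E(j) = j**2/3
q(k) = 84 - 6*k (q(k) = -6*(-14 + k) = 84 - 6*k)
K(n) = 8*n*(124 + n)/3 (K(n) = 4*((n + n)*(n + 124))/3 = 4*((2*n)*(124 + n))/3 = 4*(2*n*(124 + n))/3 = 8*n*(124 + n)/3)
sqrt(394790 + K(q(M(E(-4), 2)))) = sqrt(394790 + 8*(84 - 6*4)*(124 + (84 - 6*4))/3) = sqrt(394790 + 8*(84 - 24)*(124 + (84 - 24))/3) = sqrt(394790 + (8/3)*60*(124 + 60)) = sqrt(394790 + (8/3)*60*184) = sqrt(394790 + 29440) = sqrt(424230)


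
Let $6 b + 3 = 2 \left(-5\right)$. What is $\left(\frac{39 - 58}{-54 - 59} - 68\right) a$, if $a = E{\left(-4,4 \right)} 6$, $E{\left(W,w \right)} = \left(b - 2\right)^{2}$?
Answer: $- \frac{1596875}{226} \approx -7065.8$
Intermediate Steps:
$b = - \frac{13}{6}$ ($b = - \frac{1}{2} + \frac{2 \left(-5\right)}{6} = - \frac{1}{2} + \frac{1}{6} \left(-10\right) = - \frac{1}{2} - \frac{5}{3} = - \frac{13}{6} \approx -2.1667$)
$E{\left(W,w \right)} = \frac{625}{36}$ ($E{\left(W,w \right)} = \left(- \frac{13}{6} - 2\right)^{2} = \left(- \frac{25}{6}\right)^{2} = \frac{625}{36}$)
$a = \frac{625}{6}$ ($a = \frac{625}{36} \cdot 6 = \frac{625}{6} \approx 104.17$)
$\left(\frac{39 - 58}{-54 - 59} - 68\right) a = \left(\frac{39 - 58}{-54 - 59} - 68\right) \frac{625}{6} = \left(- \frac{19}{-113} - 68\right) \frac{625}{6} = \left(\left(-19\right) \left(- \frac{1}{113}\right) - 68\right) \frac{625}{6} = \left(\frac{19}{113} - 68\right) \frac{625}{6} = \left(- \frac{7665}{113}\right) \frac{625}{6} = - \frac{1596875}{226}$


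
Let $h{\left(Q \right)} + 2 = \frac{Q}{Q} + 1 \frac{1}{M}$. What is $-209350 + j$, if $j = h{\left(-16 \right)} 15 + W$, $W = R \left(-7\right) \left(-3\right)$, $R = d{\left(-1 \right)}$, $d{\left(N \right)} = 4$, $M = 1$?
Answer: $-209266$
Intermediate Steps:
$R = 4$
$h{\left(Q \right)} = 0$ ($h{\left(Q \right)} = -2 + \left(\frac{Q}{Q} + 1 \cdot 1^{-1}\right) = -2 + \left(1 + 1 \cdot 1\right) = -2 + \left(1 + 1\right) = -2 + 2 = 0$)
$W = 84$ ($W = 4 \left(-7\right) \left(-3\right) = \left(-28\right) \left(-3\right) = 84$)
$j = 84$ ($j = 0 \cdot 15 + 84 = 0 + 84 = 84$)
$-209350 + j = -209350 + 84 = -209266$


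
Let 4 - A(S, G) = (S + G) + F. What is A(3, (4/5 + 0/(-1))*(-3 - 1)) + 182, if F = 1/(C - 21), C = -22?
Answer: 40038/215 ≈ 186.22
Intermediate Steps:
F = -1/43 (F = 1/(-22 - 21) = 1/(-43) = -1/43 ≈ -0.023256)
A(S, G) = 173/43 - G - S (A(S, G) = 4 - ((S + G) - 1/43) = 4 - ((G + S) - 1/43) = 4 - (-1/43 + G + S) = 4 + (1/43 - G - S) = 173/43 - G - S)
A(3, (4/5 + 0/(-1))*(-3 - 1)) + 182 = (173/43 - (4/5 + 0/(-1))*(-3 - 1) - 1*3) + 182 = (173/43 - (4*(⅕) + 0*(-1))*(-4) - 3) + 182 = (173/43 - (⅘ + 0)*(-4) - 3) + 182 = (173/43 - 4*(-4)/5 - 3) + 182 = (173/43 - 1*(-16/5) - 3) + 182 = (173/43 + 16/5 - 3) + 182 = 908/215 + 182 = 40038/215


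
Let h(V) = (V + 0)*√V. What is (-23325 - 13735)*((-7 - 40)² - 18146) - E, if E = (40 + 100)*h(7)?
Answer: 590625220 - 980*√7 ≈ 5.9062e+8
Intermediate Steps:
h(V) = V^(3/2) (h(V) = V*√V = V^(3/2))
E = 980*√7 (E = (40 + 100)*7^(3/2) = 140*(7*√7) = 980*√7 ≈ 2592.8)
(-23325 - 13735)*((-7 - 40)² - 18146) - E = (-23325 - 13735)*((-7 - 40)² - 18146) - 980*√7 = -37060*((-47)² - 18146) - 980*√7 = -37060*(2209 - 18146) - 980*√7 = -37060*(-15937) - 980*√7 = 590625220 - 980*√7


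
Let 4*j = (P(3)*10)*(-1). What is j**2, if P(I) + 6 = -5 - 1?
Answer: 900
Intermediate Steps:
P(I) = -12 (P(I) = -6 + (-5 - 1) = -6 - 6 = -12)
j = 30 (j = (-12*10*(-1))/4 = (-120*(-1))/4 = (1/4)*120 = 30)
j**2 = 30**2 = 900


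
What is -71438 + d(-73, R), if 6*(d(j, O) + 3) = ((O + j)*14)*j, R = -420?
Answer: 37600/3 ≈ 12533.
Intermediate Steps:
d(j, O) = -3 + j*(14*O + 14*j)/6 (d(j, O) = -3 + (((O + j)*14)*j)/6 = -3 + ((14*O + 14*j)*j)/6 = -3 + (j*(14*O + 14*j))/6 = -3 + j*(14*O + 14*j)/6)
-71438 + d(-73, R) = -71438 + (-3 + (7/3)*(-73)² + (7/3)*(-420)*(-73)) = -71438 + (-3 + (7/3)*5329 + 71540) = -71438 + (-3 + 37303/3 + 71540) = -71438 + 251914/3 = 37600/3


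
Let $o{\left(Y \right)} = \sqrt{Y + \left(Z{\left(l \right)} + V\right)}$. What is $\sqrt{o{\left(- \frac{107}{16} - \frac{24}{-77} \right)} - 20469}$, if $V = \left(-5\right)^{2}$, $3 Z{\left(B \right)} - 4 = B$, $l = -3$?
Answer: $\frac{\sqrt{-4368985236 + 231 \sqrt{16185477}}}{462} \approx 143.05 i$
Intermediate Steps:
$Z{\left(B \right)} = \frac{4}{3} + \frac{B}{3}$
$V = 25$
$o{\left(Y \right)} = \sqrt{\frac{76}{3} + Y}$ ($o{\left(Y \right)} = \sqrt{Y + \left(\left(\frac{4}{3} + \frac{1}{3} \left(-3\right)\right) + 25\right)} = \sqrt{Y + \left(\left(\frac{4}{3} - 1\right) + 25\right)} = \sqrt{Y + \left(\frac{1}{3} + 25\right)} = \sqrt{Y + \frac{76}{3}} = \sqrt{\frac{76}{3} + Y}$)
$\sqrt{o{\left(- \frac{107}{16} - \frac{24}{-77} \right)} - 20469} = \sqrt{\frac{\sqrt{228 + 9 \left(- \frac{107}{16} - \frac{24}{-77}\right)}}{3} - 20469} = \sqrt{\frac{\sqrt{228 + 9 \left(\left(-107\right) \frac{1}{16} - - \frac{24}{77}\right)}}{3} - 20469} = \sqrt{\frac{\sqrt{228 + 9 \left(- \frac{107}{16} + \frac{24}{77}\right)}}{3} - 20469} = \sqrt{\frac{\sqrt{228 + 9 \left(- \frac{7855}{1232}\right)}}{3} - 20469} = \sqrt{\frac{\sqrt{228 - \frac{70695}{1232}}}{3} - 20469} = \sqrt{\frac{\sqrt{\frac{210201}{1232}}}{3} - 20469} = \sqrt{\frac{\frac{1}{308} \sqrt{16185477}}{3} - 20469} = \sqrt{\frac{\sqrt{16185477}}{924} - 20469} = \sqrt{-20469 + \frac{\sqrt{16185477}}{924}}$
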